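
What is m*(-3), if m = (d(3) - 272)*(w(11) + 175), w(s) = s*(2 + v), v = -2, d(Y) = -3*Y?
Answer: 147525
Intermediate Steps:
w(s) = 0 (w(s) = s*(2 - 2) = s*0 = 0)
m = -49175 (m = (-3*3 - 272)*(0 + 175) = (-9 - 272)*175 = -281*175 = -49175)
m*(-3) = -49175*(-3) = 147525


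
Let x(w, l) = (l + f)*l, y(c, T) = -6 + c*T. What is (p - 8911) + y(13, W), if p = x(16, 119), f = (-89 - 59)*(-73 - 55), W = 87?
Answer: 2260711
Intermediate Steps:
f = 18944 (f = -148*(-128) = 18944)
y(c, T) = -6 + T*c
x(w, l) = l*(18944 + l) (x(w, l) = (l + 18944)*l = (18944 + l)*l = l*(18944 + l))
p = 2268497 (p = 119*(18944 + 119) = 119*19063 = 2268497)
(p - 8911) + y(13, W) = (2268497 - 8911) + (-6 + 87*13) = 2259586 + (-6 + 1131) = 2259586 + 1125 = 2260711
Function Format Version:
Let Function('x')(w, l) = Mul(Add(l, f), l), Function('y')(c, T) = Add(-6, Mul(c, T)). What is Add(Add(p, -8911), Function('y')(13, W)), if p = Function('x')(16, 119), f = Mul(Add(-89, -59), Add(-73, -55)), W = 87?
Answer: 2260711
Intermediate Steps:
f = 18944 (f = Mul(-148, -128) = 18944)
Function('y')(c, T) = Add(-6, Mul(T, c))
Function('x')(w, l) = Mul(l, Add(18944, l)) (Function('x')(w, l) = Mul(Add(l, 18944), l) = Mul(Add(18944, l), l) = Mul(l, Add(18944, l)))
p = 2268497 (p = Mul(119, Add(18944, 119)) = Mul(119, 19063) = 2268497)
Add(Add(p, -8911), Function('y')(13, W)) = Add(Add(2268497, -8911), Add(-6, Mul(87, 13))) = Add(2259586, Add(-6, 1131)) = Add(2259586, 1125) = 2260711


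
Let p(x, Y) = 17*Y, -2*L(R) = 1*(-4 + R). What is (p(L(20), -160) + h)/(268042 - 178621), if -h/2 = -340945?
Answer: 226390/29807 ≈ 7.5952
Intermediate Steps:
L(R) = 2 - R/2 (L(R) = -(-4 + R)/2 = 2 - R/2)
h = 681890 (h = -2*(-340945) = 681890)
(p(L(20), -160) + h)/(268042 - 178621) = (17*(-160) + 681890)/(268042 - 178621) = (-2720 + 681890)/89421 = 679170*(1/89421) = 226390/29807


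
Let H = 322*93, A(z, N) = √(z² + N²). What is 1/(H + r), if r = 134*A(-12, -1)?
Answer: 14973/447079648 - 67*√145/447079648 ≈ 3.1686e-5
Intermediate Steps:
A(z, N) = √(N² + z²)
H = 29946
r = 134*√145 (r = 134*√((-1)² + (-12)²) = 134*√(1 + 144) = 134*√145 ≈ 1613.6)
1/(H + r) = 1/(29946 + 134*√145)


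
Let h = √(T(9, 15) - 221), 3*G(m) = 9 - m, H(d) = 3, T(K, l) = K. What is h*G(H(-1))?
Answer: 4*I*√53 ≈ 29.12*I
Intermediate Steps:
G(m) = 3 - m/3 (G(m) = (9 - m)/3 = 3 - m/3)
h = 2*I*√53 (h = √(9 - 221) = √(-212) = 2*I*√53 ≈ 14.56*I)
h*G(H(-1)) = (2*I*√53)*(3 - ⅓*3) = (2*I*√53)*(3 - 1) = (2*I*√53)*2 = 4*I*√53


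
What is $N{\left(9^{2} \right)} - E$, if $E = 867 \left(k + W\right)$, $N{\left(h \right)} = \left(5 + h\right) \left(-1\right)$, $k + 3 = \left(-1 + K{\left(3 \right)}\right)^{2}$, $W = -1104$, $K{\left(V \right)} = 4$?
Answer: $951880$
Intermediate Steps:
$k = 6$ ($k = -3 + \left(-1 + 4\right)^{2} = -3 + 3^{2} = -3 + 9 = 6$)
$N{\left(h \right)} = -5 - h$
$E = -951966$ ($E = 867 \left(6 - 1104\right) = 867 \left(-1098\right) = -951966$)
$N{\left(9^{2} \right)} - E = \left(-5 - 9^{2}\right) - -951966 = \left(-5 - 81\right) + 951966 = -86 + 951966 = 951880$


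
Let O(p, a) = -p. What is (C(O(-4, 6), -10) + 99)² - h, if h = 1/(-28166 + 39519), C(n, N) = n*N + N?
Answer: 27258552/11353 ≈ 2401.0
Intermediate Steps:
C(n, N) = N + N*n (C(n, N) = N*n + N = N + N*n)
h = 1/11353 ≈ 8.8082e-5
(C(O(-4, 6), -10) + 99)² - h = (-10*(1 - 1*(-4)) + 99)² - 1*1/11353 = (-10*(1 + 4) + 99)² - 1/11353 = (-10*5 + 99)² - 1/11353 = (-50 + 99)² - 1/11353 = 49² - 1/11353 = 2401 - 1/11353 = 27258552/11353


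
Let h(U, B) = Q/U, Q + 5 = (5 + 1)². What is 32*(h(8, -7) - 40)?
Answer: -1156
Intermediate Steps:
Q = 31 (Q = -5 + (5 + 1)² = -5 + 6² = -5 + 36 = 31)
h(U, B) = 31/U
32*(h(8, -7) - 40) = 32*(31/8 - 40) = 32*(-289/8) = -1156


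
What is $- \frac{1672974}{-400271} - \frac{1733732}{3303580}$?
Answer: $\frac{172601457341}{47225973935} \approx 3.6548$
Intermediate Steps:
$- \frac{1672974}{-400271} - \frac{1733732}{3303580} = \left(-1672974\right) \left(- \frac{1}{400271}\right) - \frac{61919}{117985} = \frac{1672974}{400271} - \frac{61919}{117985} = \frac{172601457341}{47225973935}$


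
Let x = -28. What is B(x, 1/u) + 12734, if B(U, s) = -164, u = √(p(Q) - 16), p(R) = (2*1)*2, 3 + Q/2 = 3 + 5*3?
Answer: 12570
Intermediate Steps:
Q = 30 (Q = -6 + 2*(3 + 5*3) = -6 + 2*(3 + 15) = -6 + 2*18 = -6 + 36 = 30)
p(R) = 4 (p(R) = 2*2 = 4)
u = 2*I*√3 (u = √(4 - 16) = √(-12) = 2*I*√3 ≈ 3.4641*I)
B(x, 1/u) + 12734 = -164 + 12734 = 12570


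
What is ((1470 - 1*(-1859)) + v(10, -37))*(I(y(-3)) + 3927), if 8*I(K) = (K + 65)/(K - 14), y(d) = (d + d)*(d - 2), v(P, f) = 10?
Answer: 1678685589/128 ≈ 1.3115e+7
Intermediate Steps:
y(d) = 2*d*(-2 + d) (y(d) = (2*d)*(-2 + d) = 2*d*(-2 + d))
I(K) = (65 + K)/(8*(-14 + K)) (I(K) = ((K + 65)/(K - 14))/8 = ((65 + K)/(-14 + K))/8 = (65 + K)/(8*(-14 + K)))
((1470 - 1*(-1859)) + v(10, -37))*(I(y(-3)) + 3927) = ((1470 - 1*(-1859)) + 10)*((65 + 2*(-3)*(-2 - 3))/(8*(-14 + 2*(-3)*(-2 - 3))) + 3927) = ((1470 + 1859) + 10)*((65 + 2*(-3)*(-5))/(8*(-14 + 2*(-3)*(-5))) + 3927) = (3329 + 10)*((65 + 30)/(8*(-14 + 30)) + 3927) = 3339*((1/8)*95/16 + 3927) = 3339*((1/8)*(1/16)*95 + 3927) = 3339*(95/128 + 3927) = 3339*(502751/128) = 1678685589/128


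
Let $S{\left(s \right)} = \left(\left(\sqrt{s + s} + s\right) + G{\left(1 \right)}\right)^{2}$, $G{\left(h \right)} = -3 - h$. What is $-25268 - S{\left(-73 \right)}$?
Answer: $-31051 + 154 i \sqrt{146} \approx -31051.0 + 1860.8 i$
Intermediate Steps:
$S{\left(s \right)} = \left(-4 + s + \sqrt{2} \sqrt{s}\right)^{2}$ ($S{\left(s \right)} = \left(\left(\sqrt{s + s} + s\right) - 4\right)^{2} = \left(\left(\sqrt{2 s} + s\right) - 4\right)^{2} = \left(\left(\sqrt{2} \sqrt{s} + s\right) - 4\right)^{2} = \left(\left(s + \sqrt{2} \sqrt{s}\right) - 4\right)^{2} = \left(-4 + s + \sqrt{2} \sqrt{s}\right)^{2}$)
$-25268 - S{\left(-73 \right)} = -25268 - \left(-4 - 73 + \sqrt{2} \sqrt{-73}\right)^{2} = -25268 - \left(-4 - 73 + \sqrt{2} i \sqrt{73}\right)^{2} = -25268 - \left(-4 - 73 + i \sqrt{146}\right)^{2} = -25268 - \left(-77 + i \sqrt{146}\right)^{2}$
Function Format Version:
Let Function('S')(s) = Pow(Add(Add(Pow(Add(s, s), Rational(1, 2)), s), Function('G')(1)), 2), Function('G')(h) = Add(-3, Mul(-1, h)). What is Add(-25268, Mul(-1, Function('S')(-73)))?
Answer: Add(-31051, Mul(154, I, Pow(146, Rational(1, 2)))) ≈ Add(-31051., Mul(1860.8, I))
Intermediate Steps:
Function('S')(s) = Pow(Add(-4, s, Mul(Pow(2, Rational(1, 2)), Pow(s, Rational(1, 2)))), 2) (Function('S')(s) = Pow(Add(Add(Pow(Add(s, s), Rational(1, 2)), s), Add(-3, Mul(-1, 1))), 2) = Pow(Add(Add(Pow(Mul(2, s), Rational(1, 2)), s), Add(-3, -1)), 2) = Pow(Add(Add(Mul(Pow(2, Rational(1, 2)), Pow(s, Rational(1, 2))), s), -4), 2) = Pow(Add(Add(s, Mul(Pow(2, Rational(1, 2)), Pow(s, Rational(1, 2)))), -4), 2) = Pow(Add(-4, s, Mul(Pow(2, Rational(1, 2)), Pow(s, Rational(1, 2)))), 2))
Add(-25268, Mul(-1, Function('S')(-73))) = Add(-25268, Mul(-1, Pow(Add(-4, -73, Mul(Pow(2, Rational(1, 2)), Pow(-73, Rational(1, 2)))), 2))) = Add(-25268, Mul(-1, Pow(Add(-4, -73, Mul(Pow(2, Rational(1, 2)), Mul(I, Pow(73, Rational(1, 2))))), 2))) = Add(-25268, Mul(-1, Pow(Add(-4, -73, Mul(I, Pow(146, Rational(1, 2)))), 2))) = Add(-25268, Mul(-1, Pow(Add(-77, Mul(I, Pow(146, Rational(1, 2)))), 2)))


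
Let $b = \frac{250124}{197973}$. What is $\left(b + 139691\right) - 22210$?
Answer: $\frac{23258316137}{197973} \approx 1.1748 \cdot 10^{5}$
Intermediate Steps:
$b = \frac{250124}{197973}$ ($b = 250124 \cdot \frac{1}{197973} = \frac{250124}{197973} \approx 1.2634$)
$\left(b + 139691\right) - 22210 = \left(\frac{250124}{197973} + 139691\right) - 22210 = \frac{27655296467}{197973} - 22210 = \frac{23258316137}{197973}$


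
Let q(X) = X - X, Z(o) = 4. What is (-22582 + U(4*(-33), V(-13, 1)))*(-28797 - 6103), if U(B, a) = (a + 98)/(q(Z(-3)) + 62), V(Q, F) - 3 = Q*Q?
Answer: 24426754300/31 ≈ 7.8796e+8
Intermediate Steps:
q(X) = 0
V(Q, F) = 3 + Q² (V(Q, F) = 3 + Q*Q = 3 + Q²)
U(B, a) = 49/31 + a/62 (U(B, a) = (a + 98)/(0 + 62) = (98 + a)/62 = (98 + a)*(1/62) = 49/31 + a/62)
(-22582 + U(4*(-33), V(-13, 1)))*(-28797 - 6103) = (-22582 + (49/31 + (3 + (-13)²)/62))*(-28797 - 6103) = (-22582 + (49/31 + (3 + 169)/62))*(-34900) = (-22582 + (49/31 + (1/62)*172))*(-34900) = (-22582 + (49/31 + 86/31))*(-34900) = (-22582 + 135/31)*(-34900) = -699907/31*(-34900) = 24426754300/31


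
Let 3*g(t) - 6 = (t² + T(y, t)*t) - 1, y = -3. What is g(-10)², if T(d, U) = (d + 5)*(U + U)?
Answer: 255025/9 ≈ 28336.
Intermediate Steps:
T(d, U) = 2*U*(5 + d) (T(d, U) = (5 + d)*(2*U) = 2*U*(5 + d))
g(t) = 5/3 + 5*t²/3 (g(t) = 2 + ((t² + (2*t*(5 - 3))*t) - 1)/3 = 2 + ((t² + (2*t*2)*t) - 1)/3 = 2 + ((t² + (4*t)*t) - 1)/3 = 2 + ((t² + 4*t²) - 1)/3 = 2 + (5*t² - 1)/3 = 2 + (-1 + 5*t²)/3 = 2 + (-⅓ + 5*t²/3) = 5/3 + 5*t²/3)
g(-10)² = (5/3 + (5/3)*(-10)²)² = (5/3 + (5/3)*100)² = (5/3 + 500/3)² = (505/3)² = 255025/9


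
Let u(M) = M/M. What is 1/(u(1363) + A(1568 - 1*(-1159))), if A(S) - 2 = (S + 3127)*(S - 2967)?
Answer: -1/1404957 ≈ -7.1177e-7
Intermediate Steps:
A(S) = 2 + (-2967 + S)*(3127 + S) (A(S) = 2 + (S + 3127)*(S - 2967) = 2 + (3127 + S)*(-2967 + S) = 2 + (-2967 + S)*(3127 + S))
u(M) = 1
1/(u(1363) + A(1568 - 1*(-1159))) = 1/(1 + (-9277807 + (1568 - 1*(-1159))² + 160*(1568 - 1*(-1159)))) = 1/(1 + (-9277807 + (1568 + 1159)² + 160*(1568 + 1159))) = 1/(1 + (-9277807 + 2727² + 160*2727)) = 1/(1 + (-9277807 + 7436529 + 436320)) = 1/(1 - 1404958) = 1/(-1404957) = -1/1404957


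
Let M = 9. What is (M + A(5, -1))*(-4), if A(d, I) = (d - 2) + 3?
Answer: -60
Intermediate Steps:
A(d, I) = 1 + d (A(d, I) = (-2 + d) + 3 = 1 + d)
(M + A(5, -1))*(-4) = (9 + (1 + 5))*(-4) = (9 + 6)*(-4) = 15*(-4) = -60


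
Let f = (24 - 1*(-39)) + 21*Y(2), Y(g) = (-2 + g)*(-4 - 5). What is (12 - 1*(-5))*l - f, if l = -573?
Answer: -9804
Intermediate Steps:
Y(g) = 18 - 9*g (Y(g) = (-2 + g)*(-9) = 18 - 9*g)
f = 63 (f = (24 - 1*(-39)) + 21*(18 - 9*2) = (24 + 39) + 21*(18 - 18) = 63 + 21*0 = 63 + 0 = 63)
(12 - 1*(-5))*l - f = (12 - 1*(-5))*(-573) - 1*63 = (12 + 5)*(-573) - 63 = 17*(-573) - 63 = -9741 - 63 = -9804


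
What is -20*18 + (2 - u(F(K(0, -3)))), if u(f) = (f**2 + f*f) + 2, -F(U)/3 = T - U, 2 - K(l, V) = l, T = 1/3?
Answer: -410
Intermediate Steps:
T = 1/3 ≈ 0.33333
K(l, V) = 2 - l
F(U) = -1 + 3*U (F(U) = -3*(1/3 - U) = -1 + 3*U)
u(f) = 2 + 2*f**2 (u(f) = (f**2 + f**2) + 2 = 2*f**2 + 2 = 2 + 2*f**2)
-20*18 + (2 - u(F(K(0, -3)))) = -20*18 + (2 - (2 + 2*(-1 + 3*(2 - 1*0))**2)) = -360 + (2 - (2 + 2*(-1 + 3*(2 + 0))**2)) = -360 + (2 - (2 + 2*(-1 + 3*2)**2)) = -360 + (2 - (2 + 2*(-1 + 6)**2)) = -360 + (2 - (2 + 2*5**2)) = -360 + (2 - (2 + 2*25)) = -360 + (2 - (2 + 50)) = -360 + (2 - 1*52) = -360 + (2 - 52) = -360 - 50 = -410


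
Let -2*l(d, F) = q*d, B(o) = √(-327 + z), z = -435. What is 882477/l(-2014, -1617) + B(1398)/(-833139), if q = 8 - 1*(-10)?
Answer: 98053/2014 - I*√762/833139 ≈ 48.686 - 3.3133e-5*I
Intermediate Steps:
B(o) = I*√762 (B(o) = √(-327 - 435) = √(-762) = I*√762)
q = 18 (q = 8 + 10 = 18)
l(d, F) = -9*d
882477/l(-2014, -1617) + B(1398)/(-833139) = 882477/((-9*(-2014))) + (I*√762)/(-833139) = 882477/18126 + (I*√762)*(-1/833139) = 882477*(1/18126) - I*√762/833139 = 98053/2014 - I*√762/833139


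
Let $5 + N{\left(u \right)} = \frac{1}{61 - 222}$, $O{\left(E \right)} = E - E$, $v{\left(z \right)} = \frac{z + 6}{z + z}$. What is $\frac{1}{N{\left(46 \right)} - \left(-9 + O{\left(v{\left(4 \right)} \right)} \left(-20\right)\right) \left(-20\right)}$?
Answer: $- \frac{161}{29786} \approx -0.0054052$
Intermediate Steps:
$v{\left(z \right)} = \frac{6 + z}{2 z}$
$O{\left(E \right)} = 0$
$N{\left(u \right)} = - \frac{806}{161}$ ($N{\left(u \right)} = -5 + \frac{1}{61 - 222} = -5 + \frac{1}{-161} = -5 - \frac{1}{161} = - \frac{806}{161}$)
$\frac{1}{N{\left(46 \right)} - \left(-9 + O{\left(v{\left(4 \right)} \right)} \left(-20\right)\right) \left(-20\right)} = \frac{1}{- \frac{806}{161} - \left(-9 + 0 \left(-20\right)\right) \left(-20\right)} = \frac{1}{- \frac{806}{161} - \left(-9 + 0\right) \left(-20\right)} = \frac{1}{- \frac{806}{161} - \left(-9\right) \left(-20\right)} = \frac{1}{- \frac{806}{161} - 180} = \frac{1}{- \frac{29786}{161}} = - \frac{161}{29786}$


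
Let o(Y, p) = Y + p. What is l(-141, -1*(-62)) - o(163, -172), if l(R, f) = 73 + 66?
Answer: 148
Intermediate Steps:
l(R, f) = 139
l(-141, -1*(-62)) - o(163, -172) = 139 - (163 - 172) = 139 - 1*(-9) = 139 + 9 = 148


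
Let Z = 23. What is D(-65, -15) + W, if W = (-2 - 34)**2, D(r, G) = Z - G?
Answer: 1334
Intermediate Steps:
D(r, G) = 23 - G
W = 1296 (W = (-36)**2 = 1296)
D(-65, -15) + W = (23 - 1*(-15)) + 1296 = (23 + 15) + 1296 = 38 + 1296 = 1334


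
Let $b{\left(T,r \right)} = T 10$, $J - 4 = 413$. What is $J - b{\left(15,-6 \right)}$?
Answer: $267$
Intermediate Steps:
$J = 417$ ($J = 4 + 413 = 417$)
$b{\left(T,r \right)} = 10 T$
$J - b{\left(15,-6 \right)} = 417 - 10 \cdot 15 = 417 - 150 = 267$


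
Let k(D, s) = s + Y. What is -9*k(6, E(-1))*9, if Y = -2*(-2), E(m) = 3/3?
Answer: -405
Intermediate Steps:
E(m) = 1 (E(m) = 3*(⅓) = 1)
Y = 4
k(D, s) = 4 + s (k(D, s) = s + 4 = 4 + s)
-9*k(6, E(-1))*9 = -9*(4 + 1)*9 = -9*5*9 = -45*9 = -405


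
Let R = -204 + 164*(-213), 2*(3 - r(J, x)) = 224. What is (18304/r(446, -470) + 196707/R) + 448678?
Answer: 572564400755/1276608 ≈ 4.4850e+5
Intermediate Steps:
r(J, x) = -109 (r(J, x) = 3 - ½*224 = 3 - 112 = -109)
R = -35136 (R = -204 - 34932 = -35136)
(18304/r(446, -470) + 196707/R) + 448678 = (18304/(-109) + 196707/(-35136)) + 448678 = (18304*(-1/109) + 196707*(-1/35136)) + 448678 = (-18304/109 - 65569/11712) + 448678 = -221523469/1276608 + 448678 = 572564400755/1276608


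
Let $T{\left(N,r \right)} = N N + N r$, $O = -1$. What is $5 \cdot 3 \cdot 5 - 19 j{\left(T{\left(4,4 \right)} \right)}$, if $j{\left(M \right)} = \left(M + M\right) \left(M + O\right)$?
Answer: $-37621$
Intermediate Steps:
$T{\left(N,r \right)} = N^{2} + N r$
$j{\left(M \right)} = 2 M \left(-1 + M\right)$ ($j{\left(M \right)} = \left(M + M\right) \left(M - 1\right) = 2 M \left(-1 + M\right)$)
$5 \cdot 3 \cdot 5 - 19 j{\left(T{\left(4,4 \right)} \right)} = 5 \cdot 3 \cdot 5 - 19 \cdot 2 \cdot 4 \left(4 + 4\right) \left(-1 + 4 \left(4 + 4\right)\right) = 15 \cdot 5 - 19 \cdot 2 \cdot 4 \cdot 8 \left(-1 + 4 \cdot 8\right) = 75 - 19 \cdot 2 \cdot 32 \left(-1 + 32\right) = 75 - 19 \cdot 2 \cdot 32 \cdot 31 = 75 - 37696 = -37621$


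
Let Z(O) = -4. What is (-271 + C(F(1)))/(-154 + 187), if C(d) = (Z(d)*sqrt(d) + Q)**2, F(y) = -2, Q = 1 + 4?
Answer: -278/33 - 40*I*sqrt(2)/33 ≈ -8.4242 - 1.7142*I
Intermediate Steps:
Q = 5
C(d) = (5 - 4*sqrt(d))**2 (C(d) = (-4*sqrt(d) + 5)**2 = (5 - 4*sqrt(d))**2)
(-271 + C(F(1)))/(-154 + 187) = (-271 + (5 - 4*I*sqrt(2))**2)/(-154 + 187) = (-271 + (5 - 4*I*sqrt(2))**2)/33 = (-271 + (5 - 4*I*sqrt(2))**2)*(1/33) = -271/33 + (5 - 4*I*sqrt(2))**2/33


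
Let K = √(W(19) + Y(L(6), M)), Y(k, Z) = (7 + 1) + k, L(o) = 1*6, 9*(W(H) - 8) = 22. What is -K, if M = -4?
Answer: -2*√55/3 ≈ -4.9441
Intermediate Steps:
W(H) = 94/9 (W(H) = 8 + (⅑)*22 = 8 + 22/9 = 94/9)
L(o) = 6
Y(k, Z) = 8 + k
K = 2*√55/3 (K = √(94/9 + (8 + 6)) = √(94/9 + 14) = √(220/9) = 2*√55/3 ≈ 4.9441)
-K = -2*√55/3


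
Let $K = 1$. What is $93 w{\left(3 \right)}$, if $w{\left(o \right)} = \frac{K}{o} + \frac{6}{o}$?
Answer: $217$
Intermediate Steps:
$w{\left(o \right)} = \frac{7}{o}$ ($w{\left(o \right)} = 1 \frac{1}{o} + \frac{6}{o} = \frac{1}{o} + \frac{6}{o} = \frac{7}{o}$)
$93 w{\left(3 \right)} = 93 \cdot \frac{7}{3} = 217$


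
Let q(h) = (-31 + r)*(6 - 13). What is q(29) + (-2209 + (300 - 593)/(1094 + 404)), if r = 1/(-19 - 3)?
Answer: -16411078/8239 ≈ -1991.9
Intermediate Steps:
r = -1/22 (r = 1/(-22) = -1/22 ≈ -0.045455)
q(h) = 4781/22 (q(h) = (-31 - 1/22)*(6 - 13) = -683/22*(-7) = 4781/22)
q(29) + (-2209 + (300 - 593)/(1094 + 404)) = 4781/22 + (-2209 + (300 - 593)/(1094 + 404)) = 4781/22 + (-2209 - 293/1498) = 4781/22 - 3309375/1498 = -16411078/8239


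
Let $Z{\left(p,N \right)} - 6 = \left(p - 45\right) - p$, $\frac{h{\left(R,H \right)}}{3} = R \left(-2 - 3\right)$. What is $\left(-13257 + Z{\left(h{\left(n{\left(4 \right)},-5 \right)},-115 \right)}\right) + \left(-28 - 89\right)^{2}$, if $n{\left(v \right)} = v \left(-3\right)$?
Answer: $393$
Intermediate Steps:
$n{\left(v \right)} = - 3 v$
$h{\left(R,H \right)} = - 15 R$ ($h{\left(R,H \right)} = 3 R \left(-2 - 3\right) = 3 R \left(-5\right) = 3 \left(- 5 R\right) = - 15 R$)
$Z{\left(p,N \right)} = -39$ ($Z{\left(p,N \right)} = 6 + \left(\left(p - 45\right) - p\right) = 6 + \left(\left(-45 + p\right) - p\right) = 6 - 45 = -39$)
$\left(-13257 + Z{\left(h{\left(n{\left(4 \right)},-5 \right)},-115 \right)}\right) + \left(-28 - 89\right)^{2} = \left(-13257 - 39\right) + \left(-28 - 89\right)^{2} = -13296 + \left(-117\right)^{2} = -13296 + 13689 = 393$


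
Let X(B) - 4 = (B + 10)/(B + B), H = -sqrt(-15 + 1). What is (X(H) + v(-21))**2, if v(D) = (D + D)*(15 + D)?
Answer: 1842133/28 + 2565*I*sqrt(14)/14 ≈ 65791.0 + 685.53*I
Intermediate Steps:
v(D) = 2*D*(15 + D) (v(D) = (2*D)*(15 + D) = 2*D*(15 + D))
H = -I*sqrt(14) (H = -sqrt(-14) = -I*sqrt(14) ≈ -3.7417*I)
X(B) = 4 + (10 + B)/(2*B) (X(B) = 4 + (B + 10)/(B + B) = 4 + (10 + B)/((2*B)) = 4 + (10 + B)*(1/(2*B)) = 4 + (10 + B)/(2*B))
(X(H) + v(-21))**2 = ((9/2 + 5/((-I*sqrt(14)))) + 2*(-21)*(15 - 21))**2 = ((9/2 + 5*(I*sqrt(14)/14)) + 2*(-21)*(-6))**2 = ((9/2 + 5*I*sqrt(14)/14) + 252)**2 = (513/2 + 5*I*sqrt(14)/14)**2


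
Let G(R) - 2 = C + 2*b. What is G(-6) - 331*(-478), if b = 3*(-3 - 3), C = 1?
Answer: 158185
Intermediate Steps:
b = -18 (b = 3*(-6) = -18)
G(R) = -33 (G(R) = 2 + (1 + 2*(-18)) = 2 + (1 - 36) = 2 - 35 = -33)
G(-6) - 331*(-478) = -33 - 331*(-478) = -33 + 158218 = 158185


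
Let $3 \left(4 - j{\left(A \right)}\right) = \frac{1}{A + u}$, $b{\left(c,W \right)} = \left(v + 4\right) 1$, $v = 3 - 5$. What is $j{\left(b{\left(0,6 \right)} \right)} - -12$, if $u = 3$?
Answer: $\frac{239}{15} \approx 15.933$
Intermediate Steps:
$v = -2$
$b{\left(c,W \right)} = 2$ ($b{\left(c,W \right)} = \left(-2 + 4\right) 1 = 2 \cdot 1 = 2$)
$j{\left(A \right)} = 4 - \frac{1}{3 \left(3 + A\right)}$ ($j{\left(A \right)} = 4 - \frac{1}{3 \left(A + 3\right)} = 4 - \frac{1}{3 \left(3 + A\right)}$)
$j{\left(b{\left(0,6 \right)} \right)} - -12 = \frac{35 + 12 \cdot 2}{3 \left(3 + 2\right)} - -12 = \frac{35 + 24}{3 \cdot 5} + 12 = \frac{1}{3} \cdot \frac{1}{5} \cdot 59 + 12 = \frac{59}{15} + 12 = \frac{239}{15}$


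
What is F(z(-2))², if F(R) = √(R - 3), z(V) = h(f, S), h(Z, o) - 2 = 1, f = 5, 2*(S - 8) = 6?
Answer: 0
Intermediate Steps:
S = 11 (S = 8 + (½)*6 = 8 + 3 = 11)
h(Z, o) = 3 (h(Z, o) = 2 + 1 = 3)
z(V) = 3
F(R) = √(-3 + R)
F(z(-2))² = (√(-3 + 3))² = (√0)² = 0² = 0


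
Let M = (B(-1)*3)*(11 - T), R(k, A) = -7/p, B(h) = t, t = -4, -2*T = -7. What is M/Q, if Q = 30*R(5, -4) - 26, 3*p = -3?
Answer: -45/92 ≈ -0.48913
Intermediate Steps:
T = 7/2 (T = -½*(-7) = 7/2 ≈ 3.5000)
B(h) = -4
p = -1 (p = (⅓)*(-3) = -1)
R(k, A) = 7 (R(k, A) = -7/(-1) = -7*(-1) = 7)
M = -90 (M = (-4*3)*(11 - 1*7/2) = -12*(11 - 7/2) = -12*15/2 = -90)
Q = 184 (Q = 30*7 - 26 = 210 - 26 = 184)
M/Q = -90/184 = -90*1/184 = -45/92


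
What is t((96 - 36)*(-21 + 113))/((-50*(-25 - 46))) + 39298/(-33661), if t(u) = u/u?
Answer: -139474239/119496550 ≈ -1.1672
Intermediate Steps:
t(u) = 1
t((96 - 36)*(-21 + 113))/((-50*(-25 - 46))) + 39298/(-33661) = 1/(-50*(-25 - 46)) + 39298/(-33661) = 1/(-50*(-71)) + 39298*(-1/33661) = 1/3550 - 39298/33661 = -139474239/119496550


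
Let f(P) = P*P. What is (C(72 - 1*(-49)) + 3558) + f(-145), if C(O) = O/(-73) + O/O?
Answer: 1794511/73 ≈ 24582.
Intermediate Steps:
C(O) = 1 - O/73 (C(O) = O*(-1/73) + 1 = -O/73 + 1 = 1 - O/73)
f(P) = P**2
(C(72 - 1*(-49)) + 3558) + f(-145) = ((1 - (72 - 1*(-49))/73) + 3558) + (-145)**2 = ((1 - (72 + 49)/73) + 3558) + 21025 = ((1 - 1/73*121) + 3558) + 21025 = ((1 - 121/73) + 3558) + 21025 = (-48/73 + 3558) + 21025 = 259686/73 + 21025 = 1794511/73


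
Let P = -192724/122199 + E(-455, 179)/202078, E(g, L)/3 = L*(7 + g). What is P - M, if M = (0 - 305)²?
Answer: -310181276291/3334287 ≈ -93028.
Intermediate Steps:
E(g, L) = 3*L*(7 + g) (E(g, L) = 3*(L*(7 + g)) = 3*L*(7 + g))
P = -9228116/3334287 (P = -192724/122199 + (3*179*(7 - 455))/202078 = -192724*1/122199 + (3*179*(-448))*(1/202078) = -27532/17457 - 240576*1/202078 = -27532/17457 - 120288/101039 = -9228116/3334287 ≈ -2.7676)
M = 93025 (M = (-305)² = 93025)
P - M = -9228116/3334287 - 1*93025 = -9228116/3334287 - 93025 = -310181276291/3334287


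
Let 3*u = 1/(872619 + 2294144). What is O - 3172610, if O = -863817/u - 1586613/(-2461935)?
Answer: -962090705803710352/117235 ≈ -8.2065e+12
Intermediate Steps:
u = 1/9500289 (u = 1/(3*(872619 + 2294144)) = (⅓)/3166763 = (⅓)*(1/3166763) = 1/9500289 ≈ 1.0526e-7)
O = -962090333862777002/117235 (O = -863817/1/9500289 - 1586613/(-2461935) = -863817*9500289 - 1586613*(-1/2461935) = -8206511143113 + 75553/117235 = -962090333862777002/117235 ≈ -8.2065e+12)
O - 3172610 = -962090333862777002/117235 - 3172610 = -962090705803710352/117235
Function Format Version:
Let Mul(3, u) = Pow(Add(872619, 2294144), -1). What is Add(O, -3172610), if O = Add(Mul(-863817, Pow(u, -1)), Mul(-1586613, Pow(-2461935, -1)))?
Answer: Rational(-962090705803710352, 117235) ≈ -8.2065e+12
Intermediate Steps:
u = Rational(1, 9500289) (u = Mul(Rational(1, 3), Pow(Add(872619, 2294144), -1)) = Mul(Rational(1, 3), Pow(3166763, -1)) = Mul(Rational(1, 3), Rational(1, 3166763)) = Rational(1, 9500289) ≈ 1.0526e-7)
O = Rational(-962090333862777002, 117235) (O = Add(Mul(-863817, Pow(Rational(1, 9500289), -1)), Mul(-1586613, Pow(-2461935, -1))) = Add(Mul(-863817, 9500289), Mul(-1586613, Rational(-1, 2461935))) = Add(-8206511143113, Rational(75553, 117235)) = Rational(-962090333862777002, 117235) ≈ -8.2065e+12)
Add(O, -3172610) = Add(Rational(-962090333862777002, 117235), -3172610) = Rational(-962090705803710352, 117235)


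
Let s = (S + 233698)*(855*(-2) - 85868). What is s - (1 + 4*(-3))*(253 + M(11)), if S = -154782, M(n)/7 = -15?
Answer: -6911303820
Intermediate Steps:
M(n) = -105 (M(n) = 7*(-15) = -105)
s = -6911305448 (s = (-154782 + 233698)*(855*(-2) - 85868) = 78916*(-1710 - 85868) = 78916*(-87578) = -6911305448)
s - (1 + 4*(-3))*(253 + M(11)) = -6911305448 - (1 + 4*(-3))*(253 - 105) = -6911305448 - (1 - 12)*148 = -6911305448 - (-11)*148 = -6911305448 - 1*(-1628) = -6911305448 + 1628 = -6911303820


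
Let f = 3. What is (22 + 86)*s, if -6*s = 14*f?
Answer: -756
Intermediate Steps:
s = -7 (s = -7*3/3 = -1/6*42 = -7)
(22 + 86)*s = (22 + 86)*(-7) = 108*(-7) = -756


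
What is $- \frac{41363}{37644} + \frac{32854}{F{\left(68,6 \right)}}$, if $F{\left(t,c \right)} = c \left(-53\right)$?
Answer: $- \frac{208318235}{1995132} \approx -104.41$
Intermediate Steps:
$F{\left(t,c \right)} = - 53 c$
$- \frac{41363}{37644} + \frac{32854}{F{\left(68,6 \right)}} = - \frac{41363}{37644} + \frac{32854}{\left(-53\right) 6} = \left(-41363\right) \frac{1}{37644} + \frac{32854}{-318} = - \frac{41363}{37644} + 32854 \left(- \frac{1}{318}\right) = - \frac{41363}{37644} - \frac{16427}{159} = - \frac{208318235}{1995132}$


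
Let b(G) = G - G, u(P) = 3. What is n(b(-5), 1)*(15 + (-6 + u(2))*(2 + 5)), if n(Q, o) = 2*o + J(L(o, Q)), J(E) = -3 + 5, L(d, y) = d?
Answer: -24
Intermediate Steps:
b(G) = 0
J(E) = 2
n(Q, o) = 2 + 2*o (n(Q, o) = 2*o + 2 = 2 + 2*o)
n(b(-5), 1)*(15 + (-6 + u(2))*(2 + 5)) = (2 + 2*1)*(15 + (-6 + 3)*(2 + 5)) = (2 + 2)*(15 - 3*7) = 4*(15 - 21) = 4*(-6) = -24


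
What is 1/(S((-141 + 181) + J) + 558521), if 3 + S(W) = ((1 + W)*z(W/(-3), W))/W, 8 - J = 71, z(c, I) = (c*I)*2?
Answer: 3/1674542 ≈ 1.7915e-6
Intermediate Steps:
z(c, I) = 2*I*c (z(c, I) = (I*c)*2 = 2*I*c)
J = -63 (J = 8 - 1*71 = 8 - 71 = -63)
S(W) = -3 - 2*W*(1 + W)/3 (S(W) = -3 + ((1 + W)*(2*W*(W/(-3))))/W = -3 + ((1 + W)*(2*W*(W*(-⅓))))/W = -3 + ((1 + W)*(2*W*(-W/3)))/W = -3 + ((1 + W)*(-2*W²/3))/W = -3 + (-2*W²*(1 + W)/3)/W = -3 - 2*W*(1 + W)/3)
1/(S((-141 + 181) + J) + 558521) = 1/((-3 - 2*((-141 + 181) - 63)/3 - 2*((-141 + 181) - 63)²/3) + 558521) = 1/((-3 - 2*(40 - 63)/3 - 2*(40 - 63)²/3) + 558521) = 1/((-3 - ⅔*(-23) - ⅔*(-23)²) + 558521) = 1/((-3 + 46/3 - ⅔*529) + 558521) = 1/((-3 + 46/3 - 1058/3) + 558521) = 1/(-1021/3 + 558521) = 1/(1674542/3) = 3/1674542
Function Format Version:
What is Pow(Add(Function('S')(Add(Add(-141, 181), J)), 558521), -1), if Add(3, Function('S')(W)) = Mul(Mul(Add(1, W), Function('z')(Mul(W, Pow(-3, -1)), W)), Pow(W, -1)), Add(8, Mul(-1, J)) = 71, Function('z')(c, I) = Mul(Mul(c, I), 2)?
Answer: Rational(3, 1674542) ≈ 1.7915e-6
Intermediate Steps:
Function('z')(c, I) = Mul(2, I, c) (Function('z')(c, I) = Mul(Mul(I, c), 2) = Mul(2, I, c))
J = -63 (J = Add(8, Mul(-1, 71)) = Add(8, -71) = -63)
Function('S')(W) = Add(-3, Mul(Rational(-2, 3), W, Add(1, W))) (Function('S')(W) = Add(-3, Mul(Mul(Add(1, W), Mul(2, W, Mul(W, Pow(-3, -1)))), Pow(W, -1))) = Add(-3, Mul(Mul(Add(1, W), Mul(2, W, Mul(W, Rational(-1, 3)))), Pow(W, -1))) = Add(-3, Mul(Mul(Add(1, W), Mul(2, W, Mul(Rational(-1, 3), W))), Pow(W, -1))) = Add(-3, Mul(Mul(Add(1, W), Mul(Rational(-2, 3), Pow(W, 2))), Pow(W, -1))) = Add(-3, Mul(Mul(Rational(-2, 3), Pow(W, 2), Add(1, W)), Pow(W, -1))) = Add(-3, Mul(Rational(-2, 3), W, Add(1, W))))
Pow(Add(Function('S')(Add(Add(-141, 181), J)), 558521), -1) = Pow(Add(Add(-3, Mul(Rational(-2, 3), Add(Add(-141, 181), -63)), Mul(Rational(-2, 3), Pow(Add(Add(-141, 181), -63), 2))), 558521), -1) = Pow(Add(Add(-3, Mul(Rational(-2, 3), Add(40, -63)), Mul(Rational(-2, 3), Pow(Add(40, -63), 2))), 558521), -1) = Pow(Add(Add(-3, Mul(Rational(-2, 3), -23), Mul(Rational(-2, 3), Pow(-23, 2))), 558521), -1) = Pow(Add(Add(-3, Rational(46, 3), Mul(Rational(-2, 3), 529)), 558521), -1) = Pow(Add(Add(-3, Rational(46, 3), Rational(-1058, 3)), 558521), -1) = Pow(Add(Rational(-1021, 3), 558521), -1) = Pow(Rational(1674542, 3), -1) = Rational(3, 1674542)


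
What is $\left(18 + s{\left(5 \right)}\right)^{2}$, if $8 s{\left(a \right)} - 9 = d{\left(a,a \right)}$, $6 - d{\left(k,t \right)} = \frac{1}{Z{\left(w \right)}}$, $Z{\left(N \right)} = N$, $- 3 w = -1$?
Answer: $\frac{1521}{4} \approx 380.25$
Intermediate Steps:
$w = \frac{1}{3}$ ($w = \left(- \frac{1}{3}\right) \left(-1\right) = \frac{1}{3} \approx 0.33333$)
$d{\left(k,t \right)} = 3$ ($d{\left(k,t \right)} = 6 - \frac{1}{\frac{1}{3}} = 6 - 3 = 3$)
$s{\left(a \right)} = \frac{3}{2}$ ($s{\left(a \right)} = \frac{9}{8} + \frac{1}{8} \cdot 3 = \frac{9}{8} + \frac{3}{8} = \frac{3}{2}$)
$\left(18 + s{\left(5 \right)}\right)^{2} = \left(18 + \frac{3}{2}\right)^{2} = \left(\frac{39}{2}\right)^{2} = \frac{1521}{4}$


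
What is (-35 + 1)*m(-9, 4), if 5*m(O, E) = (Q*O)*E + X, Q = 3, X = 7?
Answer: 3434/5 ≈ 686.80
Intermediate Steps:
m(O, E) = 7/5 + 3*E*O/5 (m(O, E) = ((3*O)*E + 7)/5 = (3*E*O + 7)/5 = (7 + 3*E*O)/5 = 7/5 + 3*E*O/5)
(-35 + 1)*m(-9, 4) = (-35 + 1)*(7/5 + (⅗)*4*(-9)) = -34*(7/5 - 108/5) = -34*(-101/5) = 3434/5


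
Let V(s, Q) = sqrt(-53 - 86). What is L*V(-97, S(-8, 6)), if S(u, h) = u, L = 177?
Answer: 177*I*sqrt(139) ≈ 2086.8*I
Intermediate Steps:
V(s, Q) = I*sqrt(139) (V(s, Q) = sqrt(-139) = I*sqrt(139))
L*V(-97, S(-8, 6)) = 177*(I*sqrt(139)) = 177*I*sqrt(139)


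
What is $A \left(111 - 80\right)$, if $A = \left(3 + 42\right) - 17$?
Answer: $868$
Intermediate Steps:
$A = 28$ ($A = 45 - 17 = 28$)
$A \left(111 - 80\right) = 28 \left(111 - 80\right) = 28 \cdot 31 = 868$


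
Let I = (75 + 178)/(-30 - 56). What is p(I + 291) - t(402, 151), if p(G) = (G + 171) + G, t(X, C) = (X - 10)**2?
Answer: -6575426/43 ≈ -1.5292e+5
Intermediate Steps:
t(X, C) = (-10 + X)**2
I = -253/86 (I = 253/(-86) = 253*(-1/86) = -253/86 ≈ -2.9419)
p(G) = 171 + 2*G (p(G) = (171 + G) + G = 171 + 2*G)
p(I + 291) - t(402, 151) = (171 + 2*(-253/86 + 291)) - (-10 + 402)**2 = (171 + 2*(24773/86)) - 1*392**2 = (171 + 24773/43) - 1*153664 = 32126/43 - 153664 = -6575426/43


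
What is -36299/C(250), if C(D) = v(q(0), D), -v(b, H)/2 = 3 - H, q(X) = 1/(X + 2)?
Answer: -36299/494 ≈ -73.480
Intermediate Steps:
q(X) = 1/(2 + X)
v(b, H) = -6 + 2*H (v(b, H) = -2*(3 - H) = -6 + 2*H)
C(D) = -6 + 2*D
-36299/C(250) = -36299/(-6 + 2*250) = -36299/(-6 + 500) = -36299/494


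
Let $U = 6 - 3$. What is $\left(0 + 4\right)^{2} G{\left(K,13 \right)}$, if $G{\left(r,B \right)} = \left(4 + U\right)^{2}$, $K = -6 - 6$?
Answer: $784$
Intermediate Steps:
$U = 3$ ($U = 6 - 3 = 3$)
$K = -12$
$G{\left(r,B \right)} = 49$ ($G{\left(r,B \right)} = \left(4 + 3\right)^{2} = 7^{2} = 49$)
$\left(0 + 4\right)^{2} G{\left(K,13 \right)} = \left(0 + 4\right)^{2} \cdot 49 = 4^{2} \cdot 49 = 16 \cdot 49 = 784$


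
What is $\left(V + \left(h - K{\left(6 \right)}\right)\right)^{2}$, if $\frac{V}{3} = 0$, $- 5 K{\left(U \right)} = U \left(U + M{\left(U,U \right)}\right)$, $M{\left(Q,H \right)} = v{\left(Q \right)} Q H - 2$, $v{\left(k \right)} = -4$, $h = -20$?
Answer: $35344$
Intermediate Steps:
$M{\left(Q,H \right)} = -2 - 4 H Q$ ($M{\left(Q,H \right)} = - 4 Q H - 2 = - 4 H Q - 2 = -2 - 4 H Q$)
$K{\left(U \right)} = - \frac{U \left(-2 + U - 4 U^{2}\right)}{5}$ ($K{\left(U \right)} = - \frac{U \left(U - \left(2 + 4 U U\right)\right)}{5} = - \frac{U \left(U - \left(2 + 4 U^{2}\right)\right)}{5} = - \frac{U \left(-2 + U - 4 U^{2}\right)}{5}$)
$V = 0$ ($V = 3 \cdot 0 = 0$)
$\left(V + \left(h - K{\left(6 \right)}\right)\right)^{2} = \left(0 - \left(20 + \frac{1}{5} \cdot 6 \left(2 - 6 + 4 \cdot 6^{2}\right)\right)\right)^{2} = \left(0 - \left(20 + \frac{1}{5} \cdot 6 \left(2 - 6 + 4 \cdot 36\right)\right)\right)^{2} = \left(0 - \left(20 + \frac{1}{5} \cdot 6 \left(2 - 6 + 144\right)\right)\right)^{2} = \left(0 - \left(20 + \frac{1}{5} \cdot 6 \cdot 140\right)\right)^{2} = \left(0 - 188\right)^{2} = \left(-188\right)^{2} = 35344$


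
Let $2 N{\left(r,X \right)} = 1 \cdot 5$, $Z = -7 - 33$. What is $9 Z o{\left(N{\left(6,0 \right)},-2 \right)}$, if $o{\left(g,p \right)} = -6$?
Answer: $2160$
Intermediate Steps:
$Z = -40$
$N{\left(r,X \right)} = \frac{5}{2}$ ($N{\left(r,X \right)} = \frac{1 \cdot 5}{2} = \frac{1}{2} \cdot 5 = \frac{5}{2}$)
$9 Z o{\left(N{\left(6,0 \right)},-2 \right)} = 9 \left(-40\right) \left(-6\right) = \left(-360\right) \left(-6\right) = 2160$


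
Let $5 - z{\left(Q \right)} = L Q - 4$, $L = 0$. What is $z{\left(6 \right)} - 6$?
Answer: $3$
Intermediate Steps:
$z{\left(Q \right)} = 9$ ($z{\left(Q \right)} = 5 - \left(0 Q - 4\right) = 5 - \left(0 - 4\right) = 5 - -4 = 5 + 4 = 9$)
$z{\left(6 \right)} - 6 = 9 - 6 = 3$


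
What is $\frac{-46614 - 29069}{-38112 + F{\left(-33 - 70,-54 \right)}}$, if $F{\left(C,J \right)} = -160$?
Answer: $\frac{75683}{38272} \approx 1.9775$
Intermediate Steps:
$\frac{-46614 - 29069}{-38112 + F{\left(-33 - 70,-54 \right)}} = \frac{-46614 - 29069}{-38112 - 160} = - \frac{75683}{-38272} = \left(-75683\right) \left(- \frac{1}{38272}\right) = \frac{75683}{38272}$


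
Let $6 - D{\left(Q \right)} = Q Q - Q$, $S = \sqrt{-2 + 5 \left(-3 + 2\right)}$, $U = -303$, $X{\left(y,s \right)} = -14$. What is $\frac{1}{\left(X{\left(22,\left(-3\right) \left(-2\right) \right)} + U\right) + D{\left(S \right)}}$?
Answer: $- \frac{304}{92423} - \frac{i \sqrt{7}}{92423} \approx -0.0032892 - 2.8627 \cdot 10^{-5} i$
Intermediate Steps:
$S = i \sqrt{7}$ ($S = \sqrt{-2 + 5 \left(-1\right)} = \sqrt{-2 - 5} = \sqrt{-7} = i \sqrt{7} \approx 2.6458 i$)
$D{\left(Q \right)} = 6 + Q - Q^{2}$ ($D{\left(Q \right)} = 6 - \left(Q Q - Q\right) = 6 - \left(Q^{2} - Q\right) = 6 + Q - Q^{2}$)
$\frac{1}{\left(X{\left(22,\left(-3\right) \left(-2\right) \right)} + U\right) + D{\left(S \right)}} = \frac{1}{\left(-14 - 303\right) + \left(6 + i \sqrt{7} - \left(i \sqrt{7}\right)^{2}\right)} = \frac{1}{-317 + \left(6 + i \sqrt{7} - -7\right)} = \frac{1}{-317 + \left(6 + i \sqrt{7} + 7\right)} = \frac{1}{-317 + \left(13 + i \sqrt{7}\right)} = \frac{1}{-304 + i \sqrt{7}}$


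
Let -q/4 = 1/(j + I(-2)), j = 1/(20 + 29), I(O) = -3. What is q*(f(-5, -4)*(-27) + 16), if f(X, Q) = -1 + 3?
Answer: -3724/73 ≈ -51.014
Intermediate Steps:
j = 1/49 ≈ 0.020408
q = 98/73 (q = -4/(1/49 - 3) = -4/(-146/49) = -4*(-49/146) = 98/73 ≈ 1.3425)
f(X, Q) = 2
q*(f(-5, -4)*(-27) + 16) = 98*(2*(-27) + 16)/73 = 98*(-54 + 16)/73 = (98/73)*(-38) = -3724/73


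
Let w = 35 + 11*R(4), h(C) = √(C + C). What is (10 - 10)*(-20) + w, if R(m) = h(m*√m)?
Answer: 79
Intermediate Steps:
h(C) = √2*√C (h(C) = √(2*C) = √2*√C)
R(m) = √2*√(m^(3/2)) (R(m) = √2*√(m*√m) = √2*√(m^(3/2)))
w = 79 (w = 35 + 11*(√2*√(4^(3/2))) = 35 + 11*(√2*√8) = 35 + 11*(√2*(2*√2)) = 35 + 11*4 = 35 + 44 = 79)
(10 - 10)*(-20) + w = (10 - 10)*(-20) + 79 = 0*(-20) + 79 = 0 + 79 = 79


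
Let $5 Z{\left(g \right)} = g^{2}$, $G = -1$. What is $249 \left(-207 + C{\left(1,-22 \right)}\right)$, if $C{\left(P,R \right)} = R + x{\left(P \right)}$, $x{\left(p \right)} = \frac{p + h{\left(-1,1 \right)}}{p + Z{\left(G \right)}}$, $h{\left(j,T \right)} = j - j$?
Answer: $- \frac{113627}{2} \approx -56814.0$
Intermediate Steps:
$h{\left(j,T \right)} = 0$
$Z{\left(g \right)} = \frac{g^{2}}{5}$
$x{\left(p \right)} = \frac{p}{\frac{1}{5} + p}$ ($x{\left(p \right)} = \frac{p + 0}{p + \frac{\left(-1\right)^{2}}{5}} = \frac{p}{p + \frac{1}{5} \cdot 1} = \frac{p}{p + \frac{1}{5}} = \frac{p}{\frac{1}{5} + p}$)
$C{\left(P,R \right)} = R + \frac{5 P}{1 + 5 P}$
$249 \left(-207 + C{\left(1,-22 \right)}\right) = 249 \left(-207 + \frac{5 \cdot 1 - 22 \left(1 + 5 \cdot 1\right)}{1 + 5 \cdot 1}\right) = 249 \left(-207 + \frac{5 - 22 \left(1 + 5\right)}{1 + 5}\right) = 249 \left(-207 + \frac{5 - 132}{6}\right) = 249 \left(-207 + \frac{1}{6} \left(-127\right)\right) = 249 \left(-207 - \frac{127}{6}\right) = 249 \left(- \frac{1369}{6}\right) = - \frac{113627}{2}$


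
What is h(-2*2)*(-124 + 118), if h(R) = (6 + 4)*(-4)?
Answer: 240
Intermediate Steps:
h(R) = -40 (h(R) = 10*(-4) = -40)
h(-2*2)*(-124 + 118) = -40*(-124 + 118) = -40*(-6) = 240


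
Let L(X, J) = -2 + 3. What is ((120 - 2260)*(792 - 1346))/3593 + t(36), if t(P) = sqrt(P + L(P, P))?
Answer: 1185560/3593 + sqrt(37) ≈ 336.05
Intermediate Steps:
L(X, J) = 1
t(P) = sqrt(1 + P) (t(P) = sqrt(P + 1) = sqrt(1 + P))
((120 - 2260)*(792 - 1346))/3593 + t(36) = ((120 - 2260)*(792 - 1346))/3593 + sqrt(1 + 36) = -2140*(-554)*(1/3593) + sqrt(37) = 1185560*(1/3593) + sqrt(37) = 1185560/3593 + sqrt(37)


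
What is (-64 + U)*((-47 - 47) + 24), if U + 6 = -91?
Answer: 11270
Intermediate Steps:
U = -97 (U = -6 - 91 = -97)
(-64 + U)*((-47 - 47) + 24) = (-64 - 97)*((-47 - 47) + 24) = -161*(-94 + 24) = -161*(-70) = 11270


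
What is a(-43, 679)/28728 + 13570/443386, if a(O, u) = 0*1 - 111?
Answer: 56770519/2122932168 ≈ 0.026742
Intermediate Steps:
a(O, u) = -111 (a(O, u) = 0 - 111 = -111)
a(-43, 679)/28728 + 13570/443386 = -111/28728 + 13570/443386 = -111*1/28728 + 13570*(1/443386) = -37/9576 + 6785/221693 = 56770519/2122932168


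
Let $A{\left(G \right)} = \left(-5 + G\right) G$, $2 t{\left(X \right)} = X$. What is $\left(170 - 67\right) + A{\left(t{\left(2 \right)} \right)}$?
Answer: $99$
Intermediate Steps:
$t{\left(X \right)} = \frac{X}{2}$
$A{\left(G \right)} = G \left(-5 + G\right)$
$\left(170 - 67\right) + A{\left(t{\left(2 \right)} \right)} = \left(170 - 67\right) + \frac{1}{2} \cdot 2 \left(-5 + \frac{1}{2} \cdot 2\right) = 103 + 1 \left(-5 + 1\right) = 103 + 1 \left(-4\right) = 103 - 4 = 99$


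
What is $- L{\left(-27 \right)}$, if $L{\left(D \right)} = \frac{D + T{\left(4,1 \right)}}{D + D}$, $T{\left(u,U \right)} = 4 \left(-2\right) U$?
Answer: $- \frac{35}{54} \approx -0.64815$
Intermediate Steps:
$T{\left(u,U \right)} = - 8 U$
$L{\left(D \right)} = \frac{-8 + D}{2 D}$ ($L{\left(D \right)} = \frac{D - 8}{D + D} = \frac{D - 8}{2 D} = \left(-8 + D\right) \frac{1}{2 D} = \frac{-8 + D}{2 D}$)
$- L{\left(-27 \right)} = - \frac{-8 - 27}{2 \left(-27\right)} = - \frac{\left(-1\right) \left(-35\right)}{2 \cdot 27} = \left(-1\right) \frac{35}{54} = - \frac{35}{54}$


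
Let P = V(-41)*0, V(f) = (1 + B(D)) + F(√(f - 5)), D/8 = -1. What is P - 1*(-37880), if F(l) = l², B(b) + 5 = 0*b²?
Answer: 37880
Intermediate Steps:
D = -8 (D = 8*(-1) = -8)
B(b) = -5 (B(b) = -5 + 0*b² = -5 + 0 = -5)
V(f) = -9 + f (V(f) = (1 - 5) + (√(f - 5))² = -4 + (√(-5 + f))² = -4 + (-5 + f) = -9 + f)
P = 0 (P = (-9 - 41)*0 = -50*0 = 0)
P - 1*(-37880) = 0 - 1*(-37880) = 0 + 37880 = 37880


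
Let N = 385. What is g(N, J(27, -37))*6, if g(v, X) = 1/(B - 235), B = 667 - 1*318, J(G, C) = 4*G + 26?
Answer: 1/19 ≈ 0.052632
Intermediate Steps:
J(G, C) = 26 + 4*G
B = 349 (B = 667 - 318 = 349)
g(v, X) = 1/114 (g(v, X) = 1/(349 - 235) = 1/114)
g(N, J(27, -37))*6 = (1/114)*6 = 1/19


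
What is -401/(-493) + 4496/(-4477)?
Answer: -421251/2207161 ≈ -0.19086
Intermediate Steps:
-401/(-493) + 4496/(-4477) = -401*(-1/493) + 4496*(-1/4477) = 401/493 - 4496/4477 = -421251/2207161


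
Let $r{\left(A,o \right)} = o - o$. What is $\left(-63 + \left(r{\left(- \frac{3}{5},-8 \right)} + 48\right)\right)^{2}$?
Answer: $225$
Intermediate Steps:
$r{\left(A,o \right)} = 0$
$\left(-63 + \left(r{\left(- \frac{3}{5},-8 \right)} + 48\right)\right)^{2} = \left(-63 + \left(0 + 48\right)\right)^{2} = \left(-63 + 48\right)^{2} = \left(-15\right)^{2} = 225$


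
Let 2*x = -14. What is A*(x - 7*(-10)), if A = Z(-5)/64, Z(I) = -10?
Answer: -315/32 ≈ -9.8438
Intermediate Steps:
x = -7 (x = (½)*(-14) = -7)
A = -5/32 (A = -10/64 = -10*1/64 = -5/32 ≈ -0.15625)
A*(x - 7*(-10)) = -5*(-7 - 7*(-10))/32 = -5*(-7 + 70)/32 = -5/32*63 = -315/32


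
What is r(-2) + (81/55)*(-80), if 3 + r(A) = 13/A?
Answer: -2801/22 ≈ -127.32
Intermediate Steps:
r(A) = -3 + 13/A
r(-2) + (81/55)*(-80) = (-3 + 13/(-2)) + (81/55)*(-80) = (-3 + 13*(-½)) + (81*(1/55))*(-80) = (-3 - 13/2) + (81/55)*(-80) = -19/2 - 1296/11 = -2801/22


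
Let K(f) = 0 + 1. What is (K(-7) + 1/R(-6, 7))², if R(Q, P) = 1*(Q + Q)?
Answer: 121/144 ≈ 0.84028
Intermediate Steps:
K(f) = 1
R(Q, P) = 2*Q (R(Q, P) = 1*(2*Q) = 2*Q)
(K(-7) + 1/R(-6, 7))² = (1 + 1/(2*(-6)))² = (1 + 1/(-12))² = (1 - 1/12)² = (11/12)² = 121/144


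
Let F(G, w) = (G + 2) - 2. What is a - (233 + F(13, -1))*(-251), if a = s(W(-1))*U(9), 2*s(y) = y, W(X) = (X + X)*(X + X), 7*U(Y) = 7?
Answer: 61748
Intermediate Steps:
U(Y) = 1 (U(Y) = (1/7)*7 = 1)
F(G, w) = G (F(G, w) = (2 + G) - 2 = G)
W(X) = 4*X**2 (W(X) = (2*X)*(2*X) = 4*X**2)
s(y) = y/2
a = 2 (a = ((4*(-1)**2)/2)*1 = ((4*1)/2)*1 = ((1/2)*4)*1 = 2*1 = 2)
a - (233 + F(13, -1))*(-251) = 2 - (233 + 13)*(-251) = 2 - 246*(-251) = 2 - 1*(-61746) = 2 + 61746 = 61748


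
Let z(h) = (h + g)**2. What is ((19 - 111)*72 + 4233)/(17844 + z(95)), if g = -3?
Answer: -2391/26308 ≈ -0.090885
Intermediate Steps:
z(h) = (-3 + h)**2 (z(h) = (h - 3)**2 = (-3 + h)**2)
((19 - 111)*72 + 4233)/(17844 + z(95)) = ((19 - 111)*72 + 4233)/(17844 + (-3 + 95)**2) = (-92*72 + 4233)/(17844 + 92**2) = (-6624 + 4233)/(17844 + 8464) = -2391/26308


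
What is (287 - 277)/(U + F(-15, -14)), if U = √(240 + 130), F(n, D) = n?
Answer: 30/29 + 2*√370/29 ≈ 2.3611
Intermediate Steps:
U = √370 ≈ 19.235
(287 - 277)/(U + F(-15, -14)) = (287 - 277)/(√370 - 15) = 10/(-15 + √370)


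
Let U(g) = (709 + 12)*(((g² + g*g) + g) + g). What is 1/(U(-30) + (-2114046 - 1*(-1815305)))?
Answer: 1/955799 ≈ 1.0462e-6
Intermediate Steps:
U(g) = 1442*g + 1442*g² (U(g) = 721*(((g² + g²) + g) + g) = 721*((2*g² + g) + g) = 721*((g + 2*g²) + g) = 721*(2*g + 2*g²) = 1442*g + 1442*g²)
1/(U(-30) + (-2114046 - 1*(-1815305))) = 1/(1442*(-30)*(1 - 30) + (-2114046 - 1*(-1815305))) = 1/(1442*(-30)*(-29) + (-2114046 + 1815305)) = 1/(1254540 - 298741) = 1/955799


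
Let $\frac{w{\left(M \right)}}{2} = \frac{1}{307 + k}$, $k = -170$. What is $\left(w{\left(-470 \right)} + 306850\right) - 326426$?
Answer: $- \frac{2681910}{137} \approx -19576.0$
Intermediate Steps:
$w{\left(M \right)} = \frac{2}{137}$ ($w{\left(M \right)} = \frac{2}{307 - 170} = \frac{2}{137}$)
$\left(w{\left(-470 \right)} + 306850\right) - 326426 = \left(\frac{2}{137} + 306850\right) - 326426 = \frac{42038452}{137} - 326426 = - \frac{2681910}{137}$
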